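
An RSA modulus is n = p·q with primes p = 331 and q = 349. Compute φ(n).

φ(n) = (p − 1)(q − 1) = (331−1)(349−1) = 330·348 = 114840.

114840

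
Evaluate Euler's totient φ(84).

24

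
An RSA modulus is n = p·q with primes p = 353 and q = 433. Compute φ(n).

152064

φ(152849) = 152849 · (1 − 1/353) · (1 − 1/433)
       = 152849 · 152064/152849 = 152064.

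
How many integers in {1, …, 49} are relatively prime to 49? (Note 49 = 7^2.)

φ(49) = 49 · (1 − 1/7)
       = 49 · 6/7 = 42.

42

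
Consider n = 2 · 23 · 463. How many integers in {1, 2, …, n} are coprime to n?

φ(2) = 2 − 1 = 1.
φ(23) = 23 − 1 = 22.
φ(463) = 463 − 1 = 462.
φ(21298) = 1 × 22 × 462 = 10164.

10164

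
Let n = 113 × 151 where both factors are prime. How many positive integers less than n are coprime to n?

For distinct primes, φ(pq) = (p−1)(q−1) = 112 × 150 = 16800.

16800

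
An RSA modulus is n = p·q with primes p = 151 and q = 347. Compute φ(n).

51900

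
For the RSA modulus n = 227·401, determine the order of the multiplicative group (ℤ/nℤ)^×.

90400

φ(n) = (p − 1)(q − 1) = (227−1)(401−1) = 226·400 = 90400.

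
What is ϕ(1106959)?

846720

First factor: 1106959 = 7^2 × 19 × 29 × 41.
φ(1106959) = 1106959 · (1 − 1/7) · (1 − 1/19) · (1 − 1/29) · (1 − 1/41)
       = 1106959 · 120960/158137 = 846720.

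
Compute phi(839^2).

703082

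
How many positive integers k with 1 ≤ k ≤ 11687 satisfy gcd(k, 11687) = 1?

10080

First factor: 11687 = 13 · 29 · 31.
φ(13) = 13 − 1 = 12.
φ(29) = 29 − 1 = 28.
φ(31) = 31 − 1 = 30.
φ(11687) = 12 × 28 × 30 = 10080.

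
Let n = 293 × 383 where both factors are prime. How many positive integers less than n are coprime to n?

For distinct primes, φ(pq) = (p−1)(q−1) = 292 × 382 = 111544.

111544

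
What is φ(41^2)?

φ(1681) = 1681 · (1 − 1/41)
       = 1681 · 40/41 = 1640.

1640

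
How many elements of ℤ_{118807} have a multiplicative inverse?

Prime factorization: 118807 = 13**2 · 19 · 37.
φ(13^2) = 13^1·(13−1) = 13·12 = 156.
φ(19) = 19 − 1 = 18.
φ(37) = 37 − 1 = 36.
Since φ is multiplicative, φ(118807) = 156 · 18 · 36 = 101088.

101088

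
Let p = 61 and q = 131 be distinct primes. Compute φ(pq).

For distinct primes, φ(pq) = (p−1)(q−1) = 60 × 130 = 7800.

7800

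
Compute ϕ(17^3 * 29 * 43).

5437824

φ(17^3) = 17^3 − 17^2 = 4913 − 289 = 4624.
φ(29) = 29 − 1 = 28.
φ(43) = 43 − 1 = 42.
Multiply: 4624 · 28 · 42 = 5437824.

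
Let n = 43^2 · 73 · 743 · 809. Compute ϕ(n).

φ(43^2) = 43^2 − 43^1 = 1849 − 43 = 1806.
φ(73) = 73 − 1 = 72.
φ(743) = 743 − 1 = 742.
φ(809) = 809 − 1 = 808.
Multiply: 1806 · 72 · 742 · 808 = 77958865152.

77958865152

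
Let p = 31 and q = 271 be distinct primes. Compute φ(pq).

φ(8401) = 8401 · (1 − 1/31) · (1 − 1/271)
       = 8401 · 8100/8401 = 8100.

8100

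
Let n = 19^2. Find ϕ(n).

φ(19^2) = 19^2 − 19^1 = 361 − 19 = 342.

342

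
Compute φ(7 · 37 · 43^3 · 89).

1476123264

φ(7) = 7 − 1 = 6.
φ(37) = 37 − 1 = 36.
φ(43^3) = 43^2·(43−1) = 1849·42 = 77658.
φ(89) = 89 − 1 = 88.
Since φ is multiplicative, φ(1832715857) = 6 · 36 · 77658 · 88 = 1476123264.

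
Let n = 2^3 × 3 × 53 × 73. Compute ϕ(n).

φ(2^3) = 2^2·(2−1) = 4·1 = 4.
φ(3) = 3 − 1 = 2.
φ(53) = 53 − 1 = 52.
φ(73) = 73 − 1 = 72.
φ(92856) = 4 × 2 × 52 × 72 = 29952.

29952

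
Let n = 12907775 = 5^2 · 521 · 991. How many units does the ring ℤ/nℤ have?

10296000

φ(12907775) = 12907775 · (1 − 1/5) · (1 − 1/521) · (1 − 1/991)
       = 12907775 · 2059200/2581555 = 10296000.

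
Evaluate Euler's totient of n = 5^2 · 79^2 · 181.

φ(28240525) = 28240525 · (1 − 1/5) · (1 − 1/79) · (1 − 1/181)
       = 28240525 · 56160/71495 = 22183200.

22183200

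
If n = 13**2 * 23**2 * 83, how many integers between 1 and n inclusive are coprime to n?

φ(13^2) = 13^2 − 13^1 = 169 − 13 = 156.
φ(23^2) = 23^2 − 23^1 = 529 − 23 = 506.
φ(83) = 83 − 1 = 82.
Multiply: 156 · 506 · 82 = 6472752.

6472752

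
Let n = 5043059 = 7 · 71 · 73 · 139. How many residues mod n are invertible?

4173120

φ(7) = 7 − 1 = 6.
φ(71) = 71 − 1 = 70.
φ(73) = 73 − 1 = 72.
φ(139) = 139 − 1 = 138.
Since φ is multiplicative, φ(5043059) = 6 · 70 · 72 · 138 = 4173120.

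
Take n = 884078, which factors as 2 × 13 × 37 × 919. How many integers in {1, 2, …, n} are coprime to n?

φ(884078) = 884078 · (1 − 1/2) · (1 − 1/13) · (1 − 1/37) · (1 − 1/919)
       = 884078 · 396576/884078 = 396576.

396576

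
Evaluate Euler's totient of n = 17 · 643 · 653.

φ(17) = 17 − 1 = 16.
φ(643) = 643 − 1 = 642.
φ(653) = 653 − 1 = 652.
Multiply: 16 · 642 · 652 = 6697344.

6697344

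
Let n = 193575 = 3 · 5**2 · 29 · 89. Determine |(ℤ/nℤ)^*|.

φ(3) = 3 − 1 = 2.
φ(5^2) = 5^2 − 5^1 = 25 − 5 = 20.
φ(29) = 29 − 1 = 28.
φ(89) = 89 − 1 = 88.
Multiply: 2 · 20 · 28 · 88 = 98560.

98560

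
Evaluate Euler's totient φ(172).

First factor: 172 = 2^2 × 43.
φ(172) = 172 · (1 − 1/2) · (1 − 1/43)
       = 172 · 42/86 = 84.

84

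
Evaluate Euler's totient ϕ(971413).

846720

First factor: 971413 = 19 × 29 × 41 × 43.
φ(19) = 19 − 1 = 18.
φ(29) = 29 − 1 = 28.
φ(41) = 41 − 1 = 40.
φ(43) = 43 − 1 = 42.
Multiply: 18 · 28 · 40 · 42 = 846720.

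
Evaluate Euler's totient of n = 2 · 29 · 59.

1624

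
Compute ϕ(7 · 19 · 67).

7128

φ(7) = 7 − 1 = 6.
φ(19) = 19 − 1 = 18.
φ(67) = 67 − 1 = 66.
Multiply: 6 · 18 · 66 = 7128.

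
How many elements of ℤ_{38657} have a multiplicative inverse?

Factor 38657: 38657 = 29 × 31 × 43.
φ(29) = 29 − 1 = 28.
φ(31) = 31 − 1 = 30.
φ(43) = 43 − 1 = 42.
Since φ is multiplicative, φ(38657) = 28 · 30 · 42 = 35280.

35280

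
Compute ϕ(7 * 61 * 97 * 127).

φ(5260213) = 5260213 · (1 − 1/7) · (1 − 1/61) · (1 − 1/97) · (1 − 1/127)
       = 5260213 · 4354560/5260213 = 4354560.

4354560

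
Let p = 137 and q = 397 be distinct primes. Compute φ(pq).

φ(137) = 137 − 1 = 136.
φ(397) = 397 − 1 = 396.
φ(54389) = 136 × 396 = 53856.

53856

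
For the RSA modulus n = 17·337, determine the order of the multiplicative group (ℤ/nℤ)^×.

5376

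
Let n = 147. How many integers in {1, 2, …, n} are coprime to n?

84

147 = 3 * 7^2.
φ(3) = 3 − 1 = 2.
φ(7^2) = 7^1·(7−1) = 7·6 = 42.
Since φ is multiplicative, φ(147) = 2 · 42 = 84.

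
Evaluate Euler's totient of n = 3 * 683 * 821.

1118480

φ(3) = 3 − 1 = 2.
φ(683) = 683 − 1 = 682.
φ(821) = 821 − 1 = 820.
Since φ is multiplicative, φ(1682229) = 2 · 682 · 820 = 1118480.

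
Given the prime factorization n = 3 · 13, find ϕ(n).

φ(3) = 3 − 1 = 2.
φ(13) = 13 − 1 = 12.
Since φ is multiplicative, φ(39) = 2 · 12 = 24.

24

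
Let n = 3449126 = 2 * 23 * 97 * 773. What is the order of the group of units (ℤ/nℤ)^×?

φ(2) = 2 − 1 = 1.
φ(23) = 23 − 1 = 22.
φ(97) = 97 − 1 = 96.
φ(773) = 773 − 1 = 772.
Since φ is multiplicative, φ(3449126) = 1 · 22 · 96 · 772 = 1630464.

1630464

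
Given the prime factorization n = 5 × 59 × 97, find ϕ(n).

φ(5) = 5 − 1 = 4.
φ(59) = 59 − 1 = 58.
φ(97) = 97 − 1 = 96.
Since φ is multiplicative, φ(28615) = 4 · 58 · 96 = 22272.

22272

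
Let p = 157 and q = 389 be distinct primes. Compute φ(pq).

φ(157) = 157 − 1 = 156.
φ(389) = 389 − 1 = 388.
Multiply: 156 · 388 = 60528.

60528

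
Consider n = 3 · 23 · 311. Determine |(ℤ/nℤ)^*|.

φ(21459) = 21459 · (1 − 1/3) · (1 − 1/23) · (1 − 1/311)
       = 21459 · 13640/21459 = 13640.

13640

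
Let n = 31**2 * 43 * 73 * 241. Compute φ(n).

674956800

φ(726995539) = 726995539 · (1 − 1/31) · (1 − 1/43) · (1 − 1/73) · (1 − 1/241)
       = 726995539 · 21772800/23451469 = 674956800.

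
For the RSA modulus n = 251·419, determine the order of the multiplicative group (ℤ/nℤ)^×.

104500

φ(pq) = (p−1)(q−1) = 250 · 418 = 104500.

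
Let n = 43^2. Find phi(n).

φ(43^2) = 43^2 − 43^1 = 1849 − 43 = 1806.

1806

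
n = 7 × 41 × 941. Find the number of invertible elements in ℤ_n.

225600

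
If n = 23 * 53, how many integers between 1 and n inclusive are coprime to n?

φ(1219) = 1219 · (1 − 1/23) · (1 − 1/53)
       = 1219 · 1144/1219 = 1144.

1144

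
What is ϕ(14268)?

4480

First factor: 14268 = 2^2 × 3 × 29 × 41.
φ(2^2) = 2^1·(2−1) = 2·1 = 2.
φ(3) = 3 − 1 = 2.
φ(29) = 29 − 1 = 28.
φ(41) = 41 − 1 = 40.
Multiply: 2 · 2 · 28 · 40 = 4480.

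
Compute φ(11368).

Prime factorization: 11368 = 2^3 · 7^2 · 29.
φ(11368) = 11368 · (1 − 1/2) · (1 − 1/7) · (1 − 1/29)
       = 11368 · 168/406 = 4704.

4704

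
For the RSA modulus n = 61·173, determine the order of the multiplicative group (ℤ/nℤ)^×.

10320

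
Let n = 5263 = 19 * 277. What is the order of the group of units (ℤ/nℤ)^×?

φ(19) = 19 − 1 = 18.
φ(277) = 277 − 1 = 276.
φ(5263) = 18 × 276 = 4968.

4968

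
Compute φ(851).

First factor: 851 = 23 · 37.
φ(851) = 851 · (1 − 1/23) · (1 − 1/37)
       = 851 · 792/851 = 792.

792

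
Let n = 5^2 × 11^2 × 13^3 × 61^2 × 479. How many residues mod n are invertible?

7805479968000

φ(5^2) = 5^1·(5−1) = 5·4 = 20.
φ(11^2) = 11^1·(11−1) = 11·10 = 110.
φ(13^3) = 13^2·(13−1) = 169·12 = 2028.
φ(61^2) = 61^1·(61−1) = 61·60 = 3660.
φ(479) = 479 − 1 = 478.
φ(11845424237075) = 20 × 110 × 2028 × 3660 × 478 = 7805479968000.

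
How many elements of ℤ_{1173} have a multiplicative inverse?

704

Prime factorization: 1173 = 3 × 17 × 23.
φ(1173) = 1173 · (1 − 1/3) · (1 − 1/17) · (1 − 1/23)
       = 1173 · 704/1173 = 704.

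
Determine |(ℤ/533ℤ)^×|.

Factor 533: 533 = 13 * 41.
φ(533) = 533 · (1 − 1/13) · (1 − 1/41)
       = 533 · 480/533 = 480.

480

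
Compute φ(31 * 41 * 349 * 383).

159523200

φ(169890757) = 169890757 · (1 − 1/31) · (1 − 1/41) · (1 − 1/349) · (1 − 1/383)
       = 169890757 · 159523200/169890757 = 159523200.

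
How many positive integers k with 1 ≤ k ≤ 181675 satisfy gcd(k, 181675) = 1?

131040

Prime factorization: 181675 = 5^2 * 13^2 * 43.
φ(5^2) = 5^1·(5−1) = 5·4 = 20.
φ(13^2) = 13^1·(13−1) = 13·12 = 156.
φ(43) = 43 − 1 = 42.
Since φ is multiplicative, φ(181675) = 20 · 156 · 42 = 131040.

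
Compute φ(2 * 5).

φ(10) = 10 · (1 − 1/2) · (1 − 1/5)
       = 10 · 4/10 = 4.

4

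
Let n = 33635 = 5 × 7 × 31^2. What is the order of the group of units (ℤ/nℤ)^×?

φ(33635) = 33635 · (1 − 1/5) · (1 − 1/7) · (1 − 1/31)
       = 33635 · 720/1085 = 22320.

22320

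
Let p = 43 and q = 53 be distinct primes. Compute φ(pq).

2184

φ(2279) = 2279 · (1 − 1/43) · (1 − 1/53)
       = 2279 · 2184/2279 = 2184.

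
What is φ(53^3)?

φ(148877) = 148877 · (1 − 1/53)
       = 148877 · 52/53 = 146068.

146068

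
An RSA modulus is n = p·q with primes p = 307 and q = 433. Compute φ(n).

φ(132931) = 132931 · (1 − 1/307) · (1 − 1/433)
       = 132931 · 132192/132931 = 132192.

132192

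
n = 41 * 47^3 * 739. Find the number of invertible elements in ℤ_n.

2999645280

φ(41) = 41 − 1 = 40.
φ(47^3) = 47^2·(47−1) = 2209·46 = 101614.
φ(739) = 739 − 1 = 738.
φ(3145733077) = 40 × 101614 × 738 = 2999645280.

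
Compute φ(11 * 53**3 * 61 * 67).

5784292800

φ(6693063289) = 6693063289 · (1 − 1/11) · (1 − 1/53) · (1 − 1/61) · (1 − 1/67)
       = 6693063289 · 2059200/2382721 = 5784292800.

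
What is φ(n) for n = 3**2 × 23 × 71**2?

656040

φ(1043487) = 1043487 · (1 − 1/3) · (1 − 1/23) · (1 − 1/71)
       = 1043487 · 3080/4899 = 656040.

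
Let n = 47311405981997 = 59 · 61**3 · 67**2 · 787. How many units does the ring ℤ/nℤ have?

φ(59) = 59 − 1 = 58.
φ(61^3) = 61^3 − 61^2 = 226981 − 3721 = 223260.
φ(67^2) = 67^2 − 67^1 = 4489 − 67 = 4422.
φ(787) = 787 − 1 = 786.
Multiply: 58 · 223260 · 4422 · 786 = 45007013763360.

45007013763360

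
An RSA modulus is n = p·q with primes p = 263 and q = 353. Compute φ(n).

φ(pq) = (p−1)(q−1) = 262 · 352 = 92224.

92224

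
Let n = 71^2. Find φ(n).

4970

φ(5041) = 5041 · (1 − 1/71)
       = 5041 · 70/71 = 4970.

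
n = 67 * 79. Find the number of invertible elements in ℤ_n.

φ(5293) = 5293 · (1 − 1/67) · (1 − 1/79)
       = 5293 · 5148/5293 = 5148.

5148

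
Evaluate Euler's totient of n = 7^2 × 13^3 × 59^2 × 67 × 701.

φ(17600417947931) = 17600417947931 · (1 − 1/7) · (1 − 1/13) · (1 − 1/59) · (1 − 1/67) · (1 − 1/701)
       = 17600417947931 · 192931200/252165823 = 13466018966400.

13466018966400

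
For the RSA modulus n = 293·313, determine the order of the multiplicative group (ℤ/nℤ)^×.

91104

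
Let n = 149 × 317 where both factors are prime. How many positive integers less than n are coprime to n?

46768

φ(pq) = (p−1)(q−1) = 148 · 316 = 46768.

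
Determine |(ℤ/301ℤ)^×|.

252

Factor 301: 301 = 7 * 43.
φ(301) = 301 · (1 − 1/7) · (1 − 1/43)
       = 301 · 252/301 = 252.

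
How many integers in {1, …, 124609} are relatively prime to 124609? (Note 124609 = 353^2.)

φ(353^2) = 353^2 − 353^1 = 124609 − 353 = 124256.

124256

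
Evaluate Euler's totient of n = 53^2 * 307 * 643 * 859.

φ(476314992331) = 476314992331 · (1 − 1/53) · (1 − 1/307) · (1 − 1/643) · (1 − 1/859)
       = 476314992331 · 8764902432/8987075327 = 464539828896.

464539828896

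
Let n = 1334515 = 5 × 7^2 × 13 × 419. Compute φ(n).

842688

φ(1334515) = 1334515 · (1 − 1/5) · (1 − 1/7) · (1 − 1/13) · (1 − 1/419)
       = 1334515 · 120384/190645 = 842688.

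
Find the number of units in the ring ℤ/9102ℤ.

2880

Factor 9102: 9102 = 2 · 3 · 37 · 41.
φ(9102) = 9102 · (1 − 1/2) · (1 − 1/3) · (1 − 1/37) · (1 − 1/41)
       = 9102 · 2880/9102 = 2880.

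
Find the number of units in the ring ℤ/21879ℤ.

11520

Prime factorization: 21879 = 3**2 · 11 · 13 · 17.
φ(3^2) = 3^1·(3−1) = 3·2 = 6.
φ(11) = 11 − 1 = 10.
φ(13) = 13 − 1 = 12.
φ(17) = 17 − 1 = 16.
φ(21879) = 6 × 10 × 12 × 16 = 11520.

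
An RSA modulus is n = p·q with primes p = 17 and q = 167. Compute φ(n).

2656

φ(2839) = 2839 · (1 − 1/17) · (1 − 1/167)
       = 2839 · 2656/2839 = 2656.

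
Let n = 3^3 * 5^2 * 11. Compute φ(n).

φ(7425) = 7425 · (1 − 1/3) · (1 − 1/5) · (1 − 1/11)
       = 7425 · 80/165 = 3600.

3600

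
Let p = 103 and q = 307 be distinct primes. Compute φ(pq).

31212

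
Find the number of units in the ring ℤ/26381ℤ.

26381 = 23 · 31 · 37.
φ(23) = 23 − 1 = 22.
φ(31) = 31 − 1 = 30.
φ(37) = 37 − 1 = 36.
φ(26381) = 22 × 30 × 36 = 23760.

23760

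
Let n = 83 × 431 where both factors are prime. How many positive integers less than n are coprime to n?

35260

φ(83) = 83 − 1 = 82.
φ(431) = 431 − 1 = 430.
Since φ is multiplicative, φ(35773) = 82 · 430 = 35260.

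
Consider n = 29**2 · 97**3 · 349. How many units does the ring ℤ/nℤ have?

255240728064

φ(267877739557) = 267877739557 · (1 − 1/29) · (1 − 1/97) · (1 − 1/349)
       = 267877739557 · 935424/981737 = 255240728064.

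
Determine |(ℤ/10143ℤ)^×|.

10143 = 3^2 * 7^2 * 23.
φ(10143) = 10143 · (1 − 1/3) · (1 − 1/7) · (1 − 1/23)
       = 10143 · 264/483 = 5544.

5544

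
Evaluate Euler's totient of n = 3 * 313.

φ(3) = 3 − 1 = 2.
φ(313) = 313 − 1 = 312.
Multiply: 2 · 312 = 624.

624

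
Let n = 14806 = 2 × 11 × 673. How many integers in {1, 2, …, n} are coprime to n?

6720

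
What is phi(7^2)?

φ(49) = 49 · (1 − 1/7)
       = 49 · 6/7 = 42.

42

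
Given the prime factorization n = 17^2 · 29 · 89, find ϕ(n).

670208

φ(745909) = 745909 · (1 − 1/17) · (1 − 1/29) · (1 − 1/89)
       = 745909 · 39424/43877 = 670208.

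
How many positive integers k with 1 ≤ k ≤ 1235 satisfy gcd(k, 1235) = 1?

1235 = 5 × 13 × 19.
φ(5) = 5 − 1 = 4.
φ(13) = 13 − 1 = 12.
φ(19) = 19 − 1 = 18.
Multiply: 4 · 12 · 18 = 864.

864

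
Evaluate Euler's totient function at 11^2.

110

φ(121) = 121 · (1 − 1/11)
       = 121 · 10/11 = 110.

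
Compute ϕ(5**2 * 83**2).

136120

φ(5^2) = 5^2 − 5^1 = 25 − 5 = 20.
φ(83^2) = 83^1·(83−1) = 83·82 = 6806.
Multiply: 20 · 6806 = 136120.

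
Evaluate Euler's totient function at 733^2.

536556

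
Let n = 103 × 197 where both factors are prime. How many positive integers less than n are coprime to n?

φ(pq) = (p−1)(q−1) = 102 · 196 = 19992.

19992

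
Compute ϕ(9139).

First factor: 9139 = 13 * 19 * 37.
φ(9139) = 9139 · (1 − 1/13) · (1 − 1/19) · (1 − 1/37)
       = 9139 · 7776/9139 = 7776.

7776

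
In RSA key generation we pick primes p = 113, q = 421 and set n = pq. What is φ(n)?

47040

φ(n) = (p − 1)(q − 1) = (113−1)(421−1) = 112·420 = 47040.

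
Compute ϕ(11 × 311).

φ(3421) = 3421 · (1 − 1/11) · (1 − 1/311)
       = 3421 · 3100/3421 = 3100.

3100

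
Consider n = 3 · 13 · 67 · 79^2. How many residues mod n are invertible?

9760608

φ(16307733) = 16307733 · (1 − 1/3) · (1 − 1/13) · (1 − 1/67) · (1 − 1/79)
       = 16307733 · 123552/206427 = 9760608.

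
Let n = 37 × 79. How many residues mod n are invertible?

φ(37) = 37 − 1 = 36.
φ(79) = 79 − 1 = 78.
Since φ is multiplicative, φ(2923) = 36 · 78 = 2808.

2808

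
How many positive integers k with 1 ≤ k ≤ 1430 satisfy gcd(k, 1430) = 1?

480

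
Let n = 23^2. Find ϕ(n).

506

φ(23^2) = 23^2 − 23^1 = 529 − 23 = 506.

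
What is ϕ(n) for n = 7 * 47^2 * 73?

933984

φ(1128799) = 1128799 · (1 − 1/7) · (1 − 1/47) · (1 − 1/73)
       = 1128799 · 19872/24017 = 933984.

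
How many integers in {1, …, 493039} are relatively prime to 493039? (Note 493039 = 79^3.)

φ(79^3) = 79^2·(79−1) = 6241·78 = 486798.

486798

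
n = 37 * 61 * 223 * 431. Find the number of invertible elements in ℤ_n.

206193600

φ(37) = 37 − 1 = 36.
φ(61) = 61 − 1 = 60.
φ(223) = 223 − 1 = 222.
φ(431) = 431 − 1 = 430.
φ(216927041) = 36 × 60 × 222 × 430 = 206193600.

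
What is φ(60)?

Factor 60: 60 = 2^2 × 3 × 5.
φ(60) = 60 · (1 − 1/2) · (1 − 1/3) · (1 − 1/5)
       = 60 · 8/30 = 16.

16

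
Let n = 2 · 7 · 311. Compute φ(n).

φ(4354) = 4354 · (1 − 1/2) · (1 − 1/7) · (1 − 1/311)
       = 4354 · 1860/4354 = 1860.

1860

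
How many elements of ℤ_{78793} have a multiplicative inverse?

78793 = 11 · 13 · 19 · 29.
φ(11) = 11 − 1 = 10.
φ(13) = 13 − 1 = 12.
φ(19) = 19 − 1 = 18.
φ(29) = 29 − 1 = 28.
Multiply: 10 · 12 · 18 · 28 = 60480.

60480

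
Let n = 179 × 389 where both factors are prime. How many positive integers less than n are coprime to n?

69064

φ(pq) = (p−1)(q−1) = 178 · 388 = 69064.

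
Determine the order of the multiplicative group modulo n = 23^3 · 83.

954316

φ(1009861) = 1009861 · (1 − 1/23) · (1 − 1/83)
       = 1009861 · 1804/1909 = 954316.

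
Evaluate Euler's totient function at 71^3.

352870

φ(357911) = 357911 · (1 − 1/71)
       = 357911 · 70/71 = 352870.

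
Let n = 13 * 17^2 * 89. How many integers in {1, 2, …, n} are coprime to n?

287232

φ(13) = 13 − 1 = 12.
φ(17^2) = 17^1·(17−1) = 17·16 = 272.
φ(89) = 89 − 1 = 88.
Since φ is multiplicative, φ(334373) = 12 · 272 · 88 = 287232.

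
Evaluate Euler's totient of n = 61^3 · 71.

φ(61^3) = 61^2·(61−1) = 3721·60 = 223260.
φ(71) = 71 − 1 = 70.
Multiply: 223260 · 70 = 15628200.

15628200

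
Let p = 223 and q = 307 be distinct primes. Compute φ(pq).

67932

φ(223) = 223 − 1 = 222.
φ(307) = 307 − 1 = 306.
φ(68461) = 222 × 306 = 67932.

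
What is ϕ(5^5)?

2500

φ(5^5) = 5^4·(5−1) = 625·4 = 2500.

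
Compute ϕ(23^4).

φ(279841) = 279841 · (1 − 1/23)
       = 279841 · 22/23 = 267674.

267674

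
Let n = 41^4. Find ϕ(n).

φ(2825761) = 2825761 · (1 − 1/41)
       = 2825761 · 40/41 = 2756840.

2756840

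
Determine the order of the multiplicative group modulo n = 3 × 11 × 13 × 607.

φ(3) = 3 − 1 = 2.
φ(11) = 11 − 1 = 10.
φ(13) = 13 − 1 = 12.
φ(607) = 607 − 1 = 606.
φ(260403) = 2 × 10 × 12 × 606 = 145440.

145440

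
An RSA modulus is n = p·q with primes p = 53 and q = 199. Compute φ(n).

10296

φ(n) = (p − 1)(q − 1) = (53−1)(199−1) = 52·198 = 10296.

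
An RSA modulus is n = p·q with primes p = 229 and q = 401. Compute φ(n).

91200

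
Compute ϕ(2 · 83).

φ(2) = 2 − 1 = 1.
φ(83) = 83 − 1 = 82.
Since φ is multiplicative, φ(166) = 1 · 82 = 82.

82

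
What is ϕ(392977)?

326592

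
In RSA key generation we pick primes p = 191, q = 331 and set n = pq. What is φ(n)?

62700

φ(63221) = 63221 · (1 − 1/191) · (1 − 1/331)
       = 63221 · 62700/63221 = 62700.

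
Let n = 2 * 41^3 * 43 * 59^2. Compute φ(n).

φ(20632604086) = 20632604086 · (1 − 1/2) · (1 − 1/41) · (1 − 1/43) · (1 − 1/59)
       = 20632604086 · 97440/208034 = 9664001760.

9664001760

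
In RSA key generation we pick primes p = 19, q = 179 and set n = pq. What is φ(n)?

φ(n) = (p − 1)(q − 1) = (19−1)(179−1) = 18·178 = 3204.

3204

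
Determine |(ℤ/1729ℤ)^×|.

First factor: 1729 = 7 × 13 × 19.
φ(1729) = 1729 · (1 − 1/7) · (1 − 1/13) · (1 − 1/19)
       = 1729 · 1296/1729 = 1296.

1296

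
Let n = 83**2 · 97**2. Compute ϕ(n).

63377472

φ(83^2) = 83^1·(83−1) = 83·82 = 6806.
φ(97^2) = 97^2 − 97^1 = 9409 − 97 = 9312.
φ(64818601) = 6806 × 9312 = 63377472.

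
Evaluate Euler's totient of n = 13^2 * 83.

12792

φ(13^2) = 13^2 − 13^1 = 169 − 13 = 156.
φ(83) = 83 − 1 = 82.
Multiply: 156 · 82 = 12792.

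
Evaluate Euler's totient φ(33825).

16000

Prime factorization: 33825 = 3 × 5**2 × 11 × 41.
φ(3) = 3 − 1 = 2.
φ(5^2) = 5^2 − 5^1 = 25 − 5 = 20.
φ(11) = 11 − 1 = 10.
φ(41) = 41 − 1 = 40.
φ(33825) = 2 × 20 × 10 × 40 = 16000.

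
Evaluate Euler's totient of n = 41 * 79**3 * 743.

14448164640

φ(15019447057) = 15019447057 · (1 − 1/41) · (1 − 1/79) · (1 − 1/743)
       = 15019447057 · 2315040/2406577 = 14448164640.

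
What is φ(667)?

616

First factor: 667 = 23 · 29.
φ(667) = 667 · (1 − 1/23) · (1 − 1/29)
       = 667 · 616/667 = 616.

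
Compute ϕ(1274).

504

Factor 1274: 1274 = 2 · 7^2 · 13.
φ(1274) = 1274 · (1 − 1/2) · (1 − 1/7) · (1 − 1/13)
       = 1274 · 72/182 = 504.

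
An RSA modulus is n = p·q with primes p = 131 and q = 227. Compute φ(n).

29380

φ(29737) = 29737 · (1 − 1/131) · (1 − 1/227)
       = 29737 · 29380/29737 = 29380.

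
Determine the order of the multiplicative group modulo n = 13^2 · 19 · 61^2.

10277280

φ(13^2) = 13^1·(13−1) = 13·12 = 156.
φ(19) = 19 − 1 = 18.
φ(61^2) = 61^1·(61−1) = 61·60 = 3660.
Multiply: 156 · 18 · 3660 = 10277280.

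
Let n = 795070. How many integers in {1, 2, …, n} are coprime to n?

310632

First factor: 795070 = 2 * 5 * 43**3.
φ(2) = 2 − 1 = 1.
φ(5) = 5 − 1 = 4.
φ(43^3) = 43^3 − 43^2 = 79507 − 1849 = 77658.
Since φ is multiplicative, φ(795070) = 1 · 4 · 77658 = 310632.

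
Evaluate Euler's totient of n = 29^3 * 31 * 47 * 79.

φ(29^3) = 29^2·(29−1) = 841·28 = 23548.
φ(31) = 31 − 1 = 30.
φ(47) = 47 − 1 = 46.
φ(79) = 79 − 1 = 78.
Since φ is multiplicative, φ(2807247067) = 23548 · 30 · 46 · 78 = 2534706720.

2534706720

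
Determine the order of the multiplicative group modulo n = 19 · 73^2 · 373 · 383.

φ(14464616609) = 14464616609 · (1 − 1/19) · (1 − 1/73) · (1 − 1/373) · (1 − 1/383)
       = 14464616609 · 184166784/198145433 = 13444175232.

13444175232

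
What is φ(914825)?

665280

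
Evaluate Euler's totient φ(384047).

322560

First factor: 384047 = 17 × 19 × 29 × 41.
φ(384047) = 384047 · (1 − 1/17) · (1 − 1/19) · (1 − 1/29) · (1 − 1/41)
       = 384047 · 322560/384047 = 322560.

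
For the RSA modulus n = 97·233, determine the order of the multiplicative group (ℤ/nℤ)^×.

22272

For distinct primes, φ(pq) = (p−1)(q−1) = 96 × 232 = 22272.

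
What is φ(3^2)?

φ(3^2) = 3^2 − 3^1 = 9 − 3 = 6.

6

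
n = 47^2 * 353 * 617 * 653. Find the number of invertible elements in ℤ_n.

305651591168

φ(314172933077) = 314172933077 · (1 − 1/47) · (1 − 1/353) · (1 − 1/617) · (1 − 1/653)
       = 314172933077 · 6503225344/6684530491 = 305651591168.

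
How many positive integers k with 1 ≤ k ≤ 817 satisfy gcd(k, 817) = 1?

817 = 19 · 43.
φ(19) = 19 − 1 = 18.
φ(43) = 43 − 1 = 42.
Multiply: 18 · 42 = 756.

756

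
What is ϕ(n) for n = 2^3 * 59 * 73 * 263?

φ(2^3) = 2^2·(2−1) = 4·1 = 4.
φ(59) = 59 − 1 = 58.
φ(73) = 73 − 1 = 72.
φ(263) = 263 − 1 = 262.
φ(9061928) = 4 × 58 × 72 × 262 = 4376448.

4376448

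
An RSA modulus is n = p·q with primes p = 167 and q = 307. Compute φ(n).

50796

For distinct primes, φ(pq) = (p−1)(q−1) = 166 × 306 = 50796.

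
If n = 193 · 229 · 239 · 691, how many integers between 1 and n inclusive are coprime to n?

φ(193) = 193 − 1 = 192.
φ(229) = 229 − 1 = 228.
φ(239) = 239 − 1 = 238.
φ(691) = 691 − 1 = 690.
Since φ is multiplicative, φ(7299090353) = 192 · 228 · 238 · 690 = 7188894720.

7188894720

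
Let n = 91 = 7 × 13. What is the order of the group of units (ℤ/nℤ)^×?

72

φ(91) = 91 · (1 − 1/7) · (1 − 1/13)
       = 91 · 72/91 = 72.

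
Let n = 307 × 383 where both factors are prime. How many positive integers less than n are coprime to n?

φ(307) = 307 − 1 = 306.
φ(383) = 383 − 1 = 382.
Since φ is multiplicative, φ(117581) = 306 · 382 = 116892.

116892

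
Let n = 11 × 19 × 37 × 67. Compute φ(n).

427680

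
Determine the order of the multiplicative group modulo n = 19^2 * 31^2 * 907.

φ(314657347) = 314657347 · (1 − 1/19) · (1 − 1/31) · (1 − 1/907)
       = 314657347 · 489240/534223 = 288162360.

288162360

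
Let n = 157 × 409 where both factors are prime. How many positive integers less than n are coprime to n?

63648

For distinct primes, φ(pq) = (p−1)(q−1) = 156 × 408 = 63648.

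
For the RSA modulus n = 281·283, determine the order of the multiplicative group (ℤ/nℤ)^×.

78960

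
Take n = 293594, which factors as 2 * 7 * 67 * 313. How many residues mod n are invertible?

123552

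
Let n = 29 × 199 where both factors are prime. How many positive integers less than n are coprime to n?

5544

φ(5771) = 5771 · (1 − 1/29) · (1 − 1/199)
       = 5771 · 5544/5771 = 5544.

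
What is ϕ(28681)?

25872

Factor 28681: 28681 = 23 * 29 * 43.
φ(23) = 23 − 1 = 22.
φ(29) = 29 − 1 = 28.
φ(43) = 43 − 1 = 42.
Multiply: 22 · 28 · 42 = 25872.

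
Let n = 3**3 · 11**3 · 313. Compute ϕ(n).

φ(11248281) = 11248281 · (1 − 1/3) · (1 − 1/11) · (1 − 1/313)
       = 11248281 · 6240/10329 = 6795360.

6795360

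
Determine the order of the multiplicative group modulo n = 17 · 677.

φ(17) = 17 − 1 = 16.
φ(677) = 677 − 1 = 676.
Since φ is multiplicative, φ(11509) = 16 · 676 = 10816.

10816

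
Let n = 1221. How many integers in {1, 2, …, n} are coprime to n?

720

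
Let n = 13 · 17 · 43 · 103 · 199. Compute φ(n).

φ(194782991) = 194782991 · (1 − 1/13) · (1 − 1/17) · (1 − 1/43) · (1 − 1/103) · (1 − 1/199)
       = 194782991 · 162860544/194782991 = 162860544.

162860544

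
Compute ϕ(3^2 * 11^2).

660

φ(3^2) = 3^2 − 3^1 = 9 − 3 = 6.
φ(11^2) = 11^1·(11−1) = 11·10 = 110.
φ(1089) = 6 × 110 = 660.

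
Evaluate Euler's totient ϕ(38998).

17280

Prime factorization: 38998 = 2 × 17 × 31 × 37.
φ(38998) = 38998 · (1 − 1/2) · (1 − 1/17) · (1 − 1/31) · (1 − 1/37)
       = 38998 · 17280/38998 = 17280.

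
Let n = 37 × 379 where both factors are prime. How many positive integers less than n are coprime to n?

13608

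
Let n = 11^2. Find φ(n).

110

φ(11^2) = 11^1·(11−1) = 11·10 = 110.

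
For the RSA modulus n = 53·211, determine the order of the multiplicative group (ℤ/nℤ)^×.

10920

φ(n) = (p − 1)(q − 1) = (53−1)(211−1) = 52·210 = 10920.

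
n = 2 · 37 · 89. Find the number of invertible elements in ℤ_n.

φ(6586) = 6586 · (1 − 1/2) · (1 − 1/37) · (1 − 1/89)
       = 6586 · 3168/6586 = 3168.

3168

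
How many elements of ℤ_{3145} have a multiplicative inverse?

2304

First factor: 3145 = 5 · 17 · 37.
φ(5) = 5 − 1 = 4.
φ(17) = 17 − 1 = 16.
φ(37) = 37 − 1 = 36.
Since φ is multiplicative, φ(3145) = 4 · 16 · 36 = 2304.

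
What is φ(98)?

42

Prime factorization: 98 = 2 · 7^2.
φ(2) = 2 − 1 = 1.
φ(7^2) = 7^2 − 7^1 = 49 − 7 = 42.
φ(98) = 1 × 42 = 42.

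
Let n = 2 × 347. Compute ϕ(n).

φ(2) = 2 − 1 = 1.
φ(347) = 347 − 1 = 346.
Multiply: 1 · 346 = 346.

346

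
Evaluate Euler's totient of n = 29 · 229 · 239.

1519392

φ(29) = 29 − 1 = 28.
φ(229) = 229 − 1 = 228.
φ(239) = 239 − 1 = 238.
Multiply: 28 · 228 · 238 = 1519392.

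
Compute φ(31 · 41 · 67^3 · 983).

φ(31) = 31 − 1 = 30.
φ(41) = 41 − 1 = 40.
φ(67^3) = 67^2·(67−1) = 4489·66 = 296274.
φ(983) = 983 − 1 = 982.
φ(375771186859) = 30 × 40 × 296274 × 982 = 349129281600.

349129281600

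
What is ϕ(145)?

145 = 5 · 29.
φ(145) = 145 · (1 − 1/5) · (1 − 1/29)
       = 145 · 112/145 = 112.

112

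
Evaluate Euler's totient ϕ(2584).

Prime factorization: 2584 = 2**3 · 17 · 19.
φ(2584) = 2584 · (1 − 1/2) · (1 − 1/17) · (1 − 1/19)
       = 2584 · 288/646 = 1152.

1152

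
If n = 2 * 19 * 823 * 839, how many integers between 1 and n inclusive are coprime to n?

φ(2) = 2 − 1 = 1.
φ(19) = 19 − 1 = 18.
φ(823) = 823 − 1 = 822.
φ(839) = 839 − 1 = 838.
φ(26238886) = 1 × 18 × 822 × 838 = 12399048.

12399048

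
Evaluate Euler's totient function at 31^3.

28830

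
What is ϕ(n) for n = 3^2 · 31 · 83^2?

1225080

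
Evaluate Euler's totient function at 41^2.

1640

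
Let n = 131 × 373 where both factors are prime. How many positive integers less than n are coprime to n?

φ(48863) = 48863 · (1 − 1/131) · (1 − 1/373)
       = 48863 · 48360/48863 = 48360.

48360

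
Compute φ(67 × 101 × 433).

φ(67) = 67 − 1 = 66.
φ(101) = 101 − 1 = 100.
φ(433) = 433 − 1 = 432.
Multiply: 66 · 100 · 432 = 2851200.

2851200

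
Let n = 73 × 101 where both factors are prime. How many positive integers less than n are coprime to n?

7200

For distinct primes, φ(pq) = (p−1)(q−1) = 72 × 100 = 7200.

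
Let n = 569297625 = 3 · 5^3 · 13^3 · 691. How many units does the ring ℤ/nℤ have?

279864000

φ(3) = 3 − 1 = 2.
φ(5^3) = 5^3 − 5^2 = 125 − 25 = 100.
φ(13^3) = 13^2·(13−1) = 169·12 = 2028.
φ(691) = 691 − 1 = 690.
Since φ is multiplicative, φ(569297625) = 2 · 100 · 2028 · 690 = 279864000.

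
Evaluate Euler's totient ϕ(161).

132

First factor: 161 = 7 × 23.
φ(161) = 161 · (1 − 1/7) · (1 − 1/23)
       = 161 · 132/161 = 132.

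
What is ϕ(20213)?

17920

First factor: 20213 = 17 * 29 * 41.
φ(20213) = 20213 · (1 − 1/17) · (1 − 1/29) · (1 − 1/41)
       = 20213 · 17920/20213 = 17920.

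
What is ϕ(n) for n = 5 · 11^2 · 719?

φ(434995) = 434995 · (1 − 1/5) · (1 − 1/11) · (1 − 1/719)
       = 434995 · 28720/39545 = 315920.

315920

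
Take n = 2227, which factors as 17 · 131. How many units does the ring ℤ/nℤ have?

2080

φ(2227) = 2227 · (1 − 1/17) · (1 − 1/131)
       = 2227 · 2080/2227 = 2080.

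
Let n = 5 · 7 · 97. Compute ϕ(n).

2304

φ(5) = 5 − 1 = 4.
φ(7) = 7 − 1 = 6.
φ(97) = 97 − 1 = 96.
Since φ is multiplicative, φ(3395) = 4 · 6 · 96 = 2304.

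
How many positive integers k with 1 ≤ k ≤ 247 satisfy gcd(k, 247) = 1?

First factor: 247 = 13 * 19.
φ(13) = 13 − 1 = 12.
φ(19) = 19 − 1 = 18.
Multiply: 12 · 18 = 216.

216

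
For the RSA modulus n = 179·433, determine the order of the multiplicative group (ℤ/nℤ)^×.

For distinct primes, φ(pq) = (p−1)(q−1) = 178 × 432 = 76896.

76896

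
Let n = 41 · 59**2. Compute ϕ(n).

φ(142721) = 142721 · (1 − 1/41) · (1 − 1/59)
       = 142721 · 2320/2419 = 136880.

136880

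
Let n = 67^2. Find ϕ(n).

φ(67^2) = 67^1·(67−1) = 67·66 = 4422.

4422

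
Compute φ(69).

44

69 = 3 · 23.
φ(69) = 69 · (1 − 1/3) · (1 − 1/23)
       = 69 · 44/69 = 44.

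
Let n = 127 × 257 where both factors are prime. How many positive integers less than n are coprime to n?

For distinct primes, φ(pq) = (p−1)(q−1) = 126 × 256 = 32256.

32256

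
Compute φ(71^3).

352870

φ(357911) = 357911 · (1 − 1/71)
       = 357911 · 70/71 = 352870.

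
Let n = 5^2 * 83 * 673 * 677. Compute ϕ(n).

φ(945413575) = 945413575 · (1 − 1/5) · (1 − 1/83) · (1 − 1/673) · (1 − 1/677)
       = 945413575 · 149001216/189082715 = 745006080.

745006080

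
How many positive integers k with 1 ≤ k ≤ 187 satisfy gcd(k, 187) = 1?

187 = 11 · 17.
φ(11) = 11 − 1 = 10.
φ(17) = 17 − 1 = 16.
Multiply: 10 · 16 = 160.

160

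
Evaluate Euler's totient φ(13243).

11520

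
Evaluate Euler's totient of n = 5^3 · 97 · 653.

6259200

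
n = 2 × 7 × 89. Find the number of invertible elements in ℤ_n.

φ(2) = 2 − 1 = 1.
φ(7) = 7 − 1 = 6.
φ(89) = 89 − 1 = 88.
φ(1246) = 1 × 6 × 88 = 528.

528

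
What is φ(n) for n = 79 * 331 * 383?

9832680

φ(10015067) = 10015067 · (1 − 1/79) · (1 − 1/331) · (1 − 1/383)
       = 10015067 · 9832680/10015067 = 9832680.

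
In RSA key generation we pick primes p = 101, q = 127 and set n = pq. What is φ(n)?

12600

φ(n) = (p − 1)(q − 1) = (101−1)(127−1) = 100·126 = 12600.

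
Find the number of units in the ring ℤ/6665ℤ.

First factor: 6665 = 5 · 31 · 43.
φ(5) = 5 − 1 = 4.
φ(31) = 31 − 1 = 30.
φ(43) = 43 − 1 = 42.
φ(6665) = 4 × 30 × 42 = 5040.

5040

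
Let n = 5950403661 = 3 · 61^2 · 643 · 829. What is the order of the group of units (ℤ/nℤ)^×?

3891136320

φ(5950403661) = 5950403661 · (1 − 1/3) · (1 − 1/61) · (1 − 1/643) · (1 − 1/829)
       = 5950403661 · 63789120/97547601 = 3891136320.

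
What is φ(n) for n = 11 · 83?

820

φ(913) = 913 · (1 − 1/11) · (1 − 1/83)
       = 913 · 820/913 = 820.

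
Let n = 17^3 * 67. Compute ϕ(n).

305184

φ(329171) = 329171 · (1 − 1/17) · (1 − 1/67)
       = 329171 · 1056/1139 = 305184.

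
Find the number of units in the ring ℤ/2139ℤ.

1320

First factor: 2139 = 3 · 23 · 31.
φ(2139) = 2139 · (1 − 1/3) · (1 − 1/23) · (1 − 1/31)
       = 2139 · 1320/2139 = 1320.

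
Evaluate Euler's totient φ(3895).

2880

Prime factorization: 3895 = 5 × 19 × 41.
φ(3895) = 3895 · (1 − 1/5) · (1 − 1/19) · (1 − 1/41)
       = 3895 · 2880/3895 = 2880.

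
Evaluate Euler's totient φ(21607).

19200

Factor 21607: 21607 = 17 · 31 · 41.
φ(21607) = 21607 · (1 − 1/17) · (1 − 1/31) · (1 − 1/41)
       = 21607 · 19200/21607 = 19200.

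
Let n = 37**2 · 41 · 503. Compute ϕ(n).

φ(28232887) = 28232887 · (1 − 1/37) · (1 − 1/41) · (1 − 1/503)
       = 28232887 · 722880/763051 = 26746560.

26746560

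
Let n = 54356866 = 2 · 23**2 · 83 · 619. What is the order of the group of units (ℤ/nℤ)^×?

φ(54356866) = 54356866 · (1 − 1/2) · (1 − 1/23) · (1 − 1/83) · (1 − 1/619)
       = 54356866 · 1114872/2363342 = 25642056.

25642056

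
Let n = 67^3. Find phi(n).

296274

φ(300763) = 300763 · (1 − 1/67)
       = 300763 · 66/67 = 296274.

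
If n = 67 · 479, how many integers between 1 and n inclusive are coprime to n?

φ(67) = 67 − 1 = 66.
φ(479) = 479 − 1 = 478.
Since φ is multiplicative, φ(32093) = 66 · 478 = 31548.

31548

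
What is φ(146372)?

66528

Factor 146372: 146372 = 2^2 · 23 · 37 · 43.
φ(146372) = 146372 · (1 − 1/2) · (1 − 1/23) · (1 − 1/37) · (1 − 1/43)
       = 146372 · 33264/73186 = 66528.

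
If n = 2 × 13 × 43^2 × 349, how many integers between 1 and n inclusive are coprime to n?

φ(16777826) = 16777826 · (1 − 1/2) · (1 − 1/13) · (1 − 1/43) · (1 − 1/349)
       = 16777826 · 175392/390182 = 7541856.

7541856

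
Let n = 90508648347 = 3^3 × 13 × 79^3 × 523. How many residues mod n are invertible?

54887448096

φ(3^3) = 3^2·(3−1) = 9·2 = 18.
φ(13) = 13 − 1 = 12.
φ(79^3) = 79^2·(79−1) = 6241·78 = 486798.
φ(523) = 523 − 1 = 522.
Since φ is multiplicative, φ(90508648347) = 18 · 12 · 486798 · 522 = 54887448096.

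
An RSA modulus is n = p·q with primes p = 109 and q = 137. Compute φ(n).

φ(14933) = 14933 · (1 − 1/109) · (1 − 1/137)
       = 14933 · 14688/14933 = 14688.

14688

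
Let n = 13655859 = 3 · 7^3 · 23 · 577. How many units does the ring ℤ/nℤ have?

7451136

φ(13655859) = 13655859 · (1 − 1/3) · (1 − 1/7) · (1 − 1/23) · (1 − 1/577)
       = 13655859 · 152064/278691 = 7451136.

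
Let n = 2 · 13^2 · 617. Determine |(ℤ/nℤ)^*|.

φ(2) = 2 − 1 = 1.
φ(13^2) = 13^2 − 13^1 = 169 − 13 = 156.
φ(617) = 617 − 1 = 616.
Multiply: 1 · 156 · 616 = 96096.

96096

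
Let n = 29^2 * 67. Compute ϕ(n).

53592

φ(56347) = 56347 · (1 − 1/29) · (1 − 1/67)
       = 56347 · 1848/1943 = 53592.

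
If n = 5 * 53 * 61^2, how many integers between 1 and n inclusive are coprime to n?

761280

φ(986065) = 986065 · (1 − 1/5) · (1 − 1/53) · (1 − 1/61)
       = 986065 · 12480/16165 = 761280.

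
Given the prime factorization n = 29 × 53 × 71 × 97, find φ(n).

9784320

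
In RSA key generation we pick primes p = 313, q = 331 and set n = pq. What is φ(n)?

For distinct primes, φ(pq) = (p−1)(q−1) = 312 × 330 = 102960.

102960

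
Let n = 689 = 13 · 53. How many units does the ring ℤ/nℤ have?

φ(13) = 13 − 1 = 12.
φ(53) = 53 − 1 = 52.
Since φ is multiplicative, φ(689) = 12 · 52 = 624.

624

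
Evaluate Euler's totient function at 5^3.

φ(125) = 125 · (1 − 1/5)
       = 125 · 4/5 = 100.

100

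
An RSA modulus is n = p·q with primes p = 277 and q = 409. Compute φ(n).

112608

φ(n) = (p − 1)(q − 1) = (277−1)(409−1) = 276·408 = 112608.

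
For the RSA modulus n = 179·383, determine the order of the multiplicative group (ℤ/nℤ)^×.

67996

φ(n) = (p − 1)(q − 1) = (179−1)(383−1) = 178·382 = 67996.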